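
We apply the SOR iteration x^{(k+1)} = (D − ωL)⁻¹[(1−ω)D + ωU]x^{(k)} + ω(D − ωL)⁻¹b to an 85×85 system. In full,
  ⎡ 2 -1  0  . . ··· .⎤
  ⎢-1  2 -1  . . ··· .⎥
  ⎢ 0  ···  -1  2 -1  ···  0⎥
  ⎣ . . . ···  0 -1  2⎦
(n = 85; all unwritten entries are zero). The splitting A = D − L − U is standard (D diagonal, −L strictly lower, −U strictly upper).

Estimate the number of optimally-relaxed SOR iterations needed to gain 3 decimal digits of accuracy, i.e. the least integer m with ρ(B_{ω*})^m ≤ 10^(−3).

m = 95

B_J for the 85×85 system has eigenvalues cos(kπ/86); ρ_J = cos(π/86) = 0.9993328.
√(1−ρ_J²) = |sin(π/86)| = 0.0365220
[ω*] 2 ÷ (1 + 0.0365220) = 2 ÷ 1.0365220 = 1.9295297.
ρ_SOR = ω* − 1 ≈ 0.9295297.
(0.9295297)^m ≤ 10^{−3}  ⇒  m·ln(0.9295297) ≤ −3·ln10  ⇒  m ≥ 94.528  ⇒  m = 95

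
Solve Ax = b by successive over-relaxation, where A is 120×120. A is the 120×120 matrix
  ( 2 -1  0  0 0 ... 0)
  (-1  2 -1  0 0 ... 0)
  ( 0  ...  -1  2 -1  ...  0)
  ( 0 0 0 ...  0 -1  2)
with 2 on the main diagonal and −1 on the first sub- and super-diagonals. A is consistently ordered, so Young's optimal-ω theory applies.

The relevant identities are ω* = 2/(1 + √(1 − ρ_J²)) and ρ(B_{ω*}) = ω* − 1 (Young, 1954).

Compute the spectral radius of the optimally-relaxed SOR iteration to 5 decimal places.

ρ_SOR = 0.94939

½·tridiag(1,0,1) at n=120: λ_k = cos(kπ/121); max |λ| at k=1 ⇒ ρ_J = cos(π/121) ≈ 0.99966.
√(1−ρ_J²) = |sin(π/121)| = 0.025961
So ω* = 2/1.025961 = 1.94939 (Young).
At ω = 1.94939 every |λ(B_ω)| = ω−1, so ρ_SOR = 0.94939.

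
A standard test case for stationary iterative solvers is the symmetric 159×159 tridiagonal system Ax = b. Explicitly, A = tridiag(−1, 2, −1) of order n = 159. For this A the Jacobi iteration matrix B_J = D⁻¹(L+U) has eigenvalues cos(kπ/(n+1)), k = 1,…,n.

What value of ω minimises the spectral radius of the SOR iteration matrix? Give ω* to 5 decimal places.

ω* = 1.96149

½·tridiag(1,0,1) at n=159: λ_k = cos(kπ/160); max |λ| at k=1 ⇒ ρ_J = cos(π/160) ≈ 0.99981.
√(1−ρ_J²) = |sin(π/160)| = 0.019634
ω* = 2/(1+0.019634) = 1.96149
Hence ρ(B_{ω*}) = 1.96149 − 1 = 0.96149.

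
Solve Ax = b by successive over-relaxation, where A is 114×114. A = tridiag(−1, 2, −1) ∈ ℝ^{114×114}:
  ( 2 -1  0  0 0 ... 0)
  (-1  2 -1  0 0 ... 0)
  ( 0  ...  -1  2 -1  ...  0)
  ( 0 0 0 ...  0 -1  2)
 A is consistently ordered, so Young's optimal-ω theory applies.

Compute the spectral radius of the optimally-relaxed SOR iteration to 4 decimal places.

ρ_SOR = 0.9468

n=114: λ(B_J) = 1 − λ(A)/2 = cos(kπ/115); k=1 gives ρ_J = 0.9996.
root = sin(π/115) = 0.02731  (since 1−cos² = sin²).
[ω*] 2 ÷ (1 + 0.02731) = 2 ÷ 1.02731 = 1.9468.
Hence ρ(B_{ω*}) = 1.9468 − 1 = 0.9468.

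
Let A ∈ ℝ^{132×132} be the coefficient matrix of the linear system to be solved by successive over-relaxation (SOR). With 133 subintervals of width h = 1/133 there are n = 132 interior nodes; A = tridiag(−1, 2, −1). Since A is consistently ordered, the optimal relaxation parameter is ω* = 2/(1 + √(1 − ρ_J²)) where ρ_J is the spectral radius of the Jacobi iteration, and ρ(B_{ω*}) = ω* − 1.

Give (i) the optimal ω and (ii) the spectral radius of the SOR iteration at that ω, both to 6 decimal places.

B_J for the 132×132 system has eigenvalues cos(kπ/133); ρ_J = cos(π/133) = 0.999721.
√(1−ρ_J²) = |sin(π/133)| = 0.0236188
So ω* = 2/1.0236188 = 1.953852 (Young).
ρ(B_{ω*}) = ω*−1 = 0.953852

ω* = 1.953852, ρ_SOR = 0.953852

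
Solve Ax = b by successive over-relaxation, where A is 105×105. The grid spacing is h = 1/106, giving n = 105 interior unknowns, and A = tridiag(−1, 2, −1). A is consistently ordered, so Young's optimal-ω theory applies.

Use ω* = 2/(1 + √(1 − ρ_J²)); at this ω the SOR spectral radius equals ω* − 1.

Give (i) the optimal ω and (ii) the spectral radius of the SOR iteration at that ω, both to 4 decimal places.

ω* = 1.9424, ρ_SOR = 0.9424

With n=105, ρ(Jacobi) = cos(π/106) = 0.9996.
root = sin(π/106) = 0.02963  (since 1−cos² = sin²).
ω* = 2 / (1 + 0.02963) = 2 / 1.02963 ≈ 1.9424.
Hence ρ(B_{ω*}) = 1.9424 − 1 = 0.9424.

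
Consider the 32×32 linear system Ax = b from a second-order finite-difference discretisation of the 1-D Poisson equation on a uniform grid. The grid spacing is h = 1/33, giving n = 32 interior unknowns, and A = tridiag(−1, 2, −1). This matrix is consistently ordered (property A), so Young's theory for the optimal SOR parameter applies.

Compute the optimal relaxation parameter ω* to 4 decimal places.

ω* = 1.8264

n=32: λ(B_J) = 1 − λ(A)/2 = cos(kπ/33); k=1 gives ρ_J = 0.9955.
√(1−ρ_J²) simplifies to sin(π/33) = 0.09506.
ω* = 2/(1 + 0.09506) = 2/1.09506 = 1.8264.
Hence ρ(B_{ω*}) = 1.8264 − 1 = 0.8264.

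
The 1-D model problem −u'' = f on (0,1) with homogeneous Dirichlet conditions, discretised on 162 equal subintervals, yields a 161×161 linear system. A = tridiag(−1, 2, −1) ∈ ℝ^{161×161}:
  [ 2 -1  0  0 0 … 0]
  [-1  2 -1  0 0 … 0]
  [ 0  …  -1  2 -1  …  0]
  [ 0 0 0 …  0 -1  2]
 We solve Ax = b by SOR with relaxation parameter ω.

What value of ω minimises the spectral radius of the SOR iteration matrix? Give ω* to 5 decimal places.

ρ_J = max_k |cos(kπ/162)| = cos(π/162) = 0.99981
√(1−ρ_J²) = |sin(π/162)| = 0.019391
Young: ω* = 2/(1+√(1−ρ_J²)) = 2/(1+0.019391) = 2/1.019391 = 1.96196.
and ρ(B_{ω*}) = 1.96196 − 1 = 0.96196.

ω* = 1.96196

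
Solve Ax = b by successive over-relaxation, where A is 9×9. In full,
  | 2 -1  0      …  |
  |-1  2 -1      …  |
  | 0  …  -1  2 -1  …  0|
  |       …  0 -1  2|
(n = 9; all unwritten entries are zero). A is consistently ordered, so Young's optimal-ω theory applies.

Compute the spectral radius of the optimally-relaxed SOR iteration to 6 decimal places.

With n=9, ρ(Jacobi) = cos(π/10) = 0.951057.
1 − cos²(π/10) = sin²(π/10) ⇒ √(1−ρ_J²) = sin(π/10) = 0.3090170.
ω* = 2 / (1 + 0.3090170) = 2 / 1.3090170 ≈ 1.527864.
[ρ_SOR] ω* − 1 = 0.527864.

ρ_SOR = 0.527864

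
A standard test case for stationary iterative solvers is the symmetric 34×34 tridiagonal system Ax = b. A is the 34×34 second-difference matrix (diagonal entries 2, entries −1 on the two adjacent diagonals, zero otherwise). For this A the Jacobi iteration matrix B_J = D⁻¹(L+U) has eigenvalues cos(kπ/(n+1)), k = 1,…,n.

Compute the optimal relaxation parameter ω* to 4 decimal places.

½·tridiag(1,0,1) at n=34: λ_k = cos(kπ/35); max |λ| at k=1 ⇒ ρ_J = cos(π/35) ≈ 0.9960.
√(1 − cos²(π/35)) = sin(π/35) ≈ 0.08964.
ω* = 2/(1 + 0.08964) = 2/1.08964 = 1.8355.
ρ_SOR = ω* − 1 = 1.8355 − 1 = 0.8355.

ω* = 1.8355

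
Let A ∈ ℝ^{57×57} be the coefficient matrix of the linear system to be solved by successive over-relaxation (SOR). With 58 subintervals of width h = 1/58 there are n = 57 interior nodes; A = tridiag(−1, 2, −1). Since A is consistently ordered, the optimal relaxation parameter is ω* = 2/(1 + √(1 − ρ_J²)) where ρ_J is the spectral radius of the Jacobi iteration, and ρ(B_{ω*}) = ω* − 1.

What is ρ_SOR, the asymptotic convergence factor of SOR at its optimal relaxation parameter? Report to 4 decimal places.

ρ_SOR = 0.8973

B_J for the 57×57 system has eigenvalues cos(kπ/58); ρ_J = cos(π/58) = 0.9985.
√(1−ρ_J²) = |sin(π/58)| = 0.05414
Then 2/(1+√(1−ρ_J²)) = 2/(1+0.05414); ω* = 2/1.05414 = 1.8973.
Hence ρ(B_{ω*}) = 1.8973 − 1 = 0.8973.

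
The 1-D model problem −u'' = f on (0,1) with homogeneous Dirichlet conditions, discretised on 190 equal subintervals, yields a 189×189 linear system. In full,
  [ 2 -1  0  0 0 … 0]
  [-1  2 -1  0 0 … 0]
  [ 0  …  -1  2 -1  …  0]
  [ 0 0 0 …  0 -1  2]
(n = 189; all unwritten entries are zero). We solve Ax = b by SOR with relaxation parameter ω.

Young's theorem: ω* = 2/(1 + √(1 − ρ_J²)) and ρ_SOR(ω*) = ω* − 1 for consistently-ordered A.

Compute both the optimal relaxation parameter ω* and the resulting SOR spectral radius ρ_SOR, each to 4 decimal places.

ω* = 1.9675, ρ_SOR = 0.9675

With n=189, ρ(Jacobi) = cos(π/190) = 0.9999.
root = sin(π/190) = 0.01653  (since 1−cos² = sin²).
ω* = 2 / (1 + 0.01653) = 2 / 1.01653 ≈ 1.9675.
ρ(B_{ω*}) = ω*−1 = 0.9675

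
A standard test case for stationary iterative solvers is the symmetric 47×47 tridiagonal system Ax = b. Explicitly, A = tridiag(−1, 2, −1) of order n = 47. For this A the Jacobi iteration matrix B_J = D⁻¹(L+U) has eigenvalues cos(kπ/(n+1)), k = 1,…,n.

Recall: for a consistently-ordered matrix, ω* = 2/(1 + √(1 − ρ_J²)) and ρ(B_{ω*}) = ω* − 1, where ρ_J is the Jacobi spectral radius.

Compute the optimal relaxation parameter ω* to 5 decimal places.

n=47: λ(B_J) = 1 − λ(A)/2 = cos(kπ/48); k=1 gives ρ_J = 0.99786.
1 − cos²(π/48) = sin²(π/48) ⇒ √(1−ρ_J²) = sin(π/48) = 0.065403.
ω* = 2 / (1 + 0.065403) = 2 / 1.065403 ≈ 1.87722.
and ρ(B_{ω*}) = 1.87722 − 1 = 0.87722.

ω* = 1.87722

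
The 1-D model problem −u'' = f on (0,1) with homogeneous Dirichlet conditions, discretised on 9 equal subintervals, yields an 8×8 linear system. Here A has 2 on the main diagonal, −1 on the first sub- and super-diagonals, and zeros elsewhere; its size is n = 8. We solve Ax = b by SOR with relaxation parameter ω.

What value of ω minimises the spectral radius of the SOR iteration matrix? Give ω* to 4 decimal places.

With n=8, ρ(Jacobi) = cos(π/9) = 0.9397.
√(1−ρ_J²) = |sin(π/9)| = 0.34202
ω* = 2/(1 + 0.34202) = 2/1.34202 = 1.4903.
At ω = 1.4903 every |λ(B_ω)| = ω−1, so ρ_SOR = 0.4903.

ω* = 1.4903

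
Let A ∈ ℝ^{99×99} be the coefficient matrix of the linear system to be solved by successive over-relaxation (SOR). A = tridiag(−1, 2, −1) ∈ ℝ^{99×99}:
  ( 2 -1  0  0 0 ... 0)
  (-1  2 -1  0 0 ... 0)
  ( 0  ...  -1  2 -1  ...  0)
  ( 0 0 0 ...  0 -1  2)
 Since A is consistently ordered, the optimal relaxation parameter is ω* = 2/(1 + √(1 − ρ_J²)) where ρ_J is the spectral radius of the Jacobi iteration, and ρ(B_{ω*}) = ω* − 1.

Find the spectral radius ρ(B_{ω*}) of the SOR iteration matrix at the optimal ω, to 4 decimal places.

ρ_SOR = 0.9391

ρ_J = max_k |cos(kπ/100)| = cos(π/100) = 0.9995
√(1−ρ_J²) simplifies to sin(π/100) = 0.03141.
ω* = 2 / (1 + 0.03141) = 2 / 1.03141 ≈ 1.9391.
Hence ρ(B_{ω*}) = 1.9391 − 1 = 0.9391.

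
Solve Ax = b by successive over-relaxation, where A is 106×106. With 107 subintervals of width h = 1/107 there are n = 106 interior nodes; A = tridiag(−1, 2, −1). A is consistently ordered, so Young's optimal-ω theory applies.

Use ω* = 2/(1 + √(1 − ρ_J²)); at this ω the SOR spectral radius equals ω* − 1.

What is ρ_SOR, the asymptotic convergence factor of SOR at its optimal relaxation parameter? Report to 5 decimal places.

B_J for the 106×106 system has eigenvalues cos(kπ/107); ρ_J = cos(π/107) = 0.99957.
1 − cos²(π/107) = sin²(π/107) ⇒ √(1−ρ_J²) = sin(π/107) = 0.029356.
Then 2/(1+√(1−ρ_J²)) = 2/(1+0.029356); ω* = 2/1.029356 = 1.94296.
ρ_SOR = ω* − 1 ≈ 0.94296.

ρ_SOR = 0.94296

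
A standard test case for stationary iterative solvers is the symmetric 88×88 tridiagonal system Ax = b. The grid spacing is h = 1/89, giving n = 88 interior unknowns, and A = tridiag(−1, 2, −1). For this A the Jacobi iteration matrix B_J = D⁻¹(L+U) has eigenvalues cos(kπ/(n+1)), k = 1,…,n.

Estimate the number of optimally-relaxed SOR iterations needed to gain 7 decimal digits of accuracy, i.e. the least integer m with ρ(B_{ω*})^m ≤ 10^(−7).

[ρ_J] n=88: ρ(B_J) = cos(π/(n+1)) = cos(π/89) = 0.9993771.
√(1−ρ_J²) = |sin(π/89)| = 0.0352915
ω* = 2 / (1 + 0.0352915) = 2 / 1.0352915 ≈ 1.9318231.
ρ_SOR = ω* − 1 ≈ 0.9318231.
(0.9318231)^m ≤ 10^{−7}  ⇒  m·ln(0.9318231) ≤ −7·ln10  ⇒  m ≥ 228.262  ⇒  m = 229

m = 229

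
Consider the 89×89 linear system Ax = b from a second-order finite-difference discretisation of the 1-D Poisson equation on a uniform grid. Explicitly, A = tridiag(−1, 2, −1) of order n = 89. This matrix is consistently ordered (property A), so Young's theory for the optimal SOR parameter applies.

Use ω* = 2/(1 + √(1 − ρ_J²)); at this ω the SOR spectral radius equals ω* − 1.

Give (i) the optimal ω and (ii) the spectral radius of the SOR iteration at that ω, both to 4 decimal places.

spectrum of D⁻¹(L+U) = {cos(kπ/90) : 1≤k≤89}; ρ_J = cos(π/90) = 0.9994.
√(1−ρ_J²) = |sin(π/90)| = 0.03490
Young: ω* = 2/(1+√(1−ρ_J²)) = 2/(1+0.03490) = 2/1.03490 = 1.9326.
ρ(B_{ω*}) = ω*−1 = 0.9326

ω* = 1.9326, ρ_SOR = 0.9326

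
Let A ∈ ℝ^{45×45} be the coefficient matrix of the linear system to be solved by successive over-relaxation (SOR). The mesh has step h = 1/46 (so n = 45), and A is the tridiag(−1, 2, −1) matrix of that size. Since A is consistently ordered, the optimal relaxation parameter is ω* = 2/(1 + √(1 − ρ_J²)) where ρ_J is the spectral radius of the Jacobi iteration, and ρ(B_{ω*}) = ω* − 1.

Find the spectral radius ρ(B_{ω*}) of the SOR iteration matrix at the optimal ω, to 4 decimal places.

ρ_SOR = 0.8722

½·tridiag(1,0,1) at n=45: λ_k = cos(kπ/46); max |λ| at k=1 ⇒ ρ_J = cos(π/46) ≈ 0.9977.
√(1−ρ_J²) = |sin(π/46)| = 0.06824
Then 2/(1+√(1−ρ_J²)) = 2/(1+0.06824); ω* = 2/1.06824 = 1.8722.
At ω = 1.8722 every |λ(B_ω)| = ω−1, so ρ_SOR = 0.8722.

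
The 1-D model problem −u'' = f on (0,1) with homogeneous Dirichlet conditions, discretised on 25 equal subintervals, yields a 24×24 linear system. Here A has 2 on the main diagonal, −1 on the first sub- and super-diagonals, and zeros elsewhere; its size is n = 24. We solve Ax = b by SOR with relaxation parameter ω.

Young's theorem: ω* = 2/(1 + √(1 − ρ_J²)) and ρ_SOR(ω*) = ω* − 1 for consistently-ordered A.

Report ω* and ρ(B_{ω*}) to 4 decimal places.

ω* = 1.7773, ρ_SOR = 0.7773

n=24: λ(B_J) = 1 − λ(A)/2 = cos(kπ/25); k=1 gives ρ_J = 0.9921.
√(1 − cos²(π/25)) = sin(π/25) ≈ 0.12533.
So ω* = 2/1.12533 = 1.7773 (Young).
and ρ(B_{ω*}) = 1.7773 − 1 = 0.7773.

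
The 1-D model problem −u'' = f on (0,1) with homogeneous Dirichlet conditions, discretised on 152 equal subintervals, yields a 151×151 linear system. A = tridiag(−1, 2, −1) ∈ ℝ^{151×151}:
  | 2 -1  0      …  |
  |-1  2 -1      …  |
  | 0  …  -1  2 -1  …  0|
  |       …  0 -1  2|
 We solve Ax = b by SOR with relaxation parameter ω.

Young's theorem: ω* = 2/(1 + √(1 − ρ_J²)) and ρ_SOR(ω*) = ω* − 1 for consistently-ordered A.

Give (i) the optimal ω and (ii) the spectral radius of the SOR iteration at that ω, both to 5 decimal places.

ρ_J = max_k |cos(kπ/152)| = cos(π/152) = 0.99979
√(1−ρ_J²) simplifies to sin(π/152) = 0.020667.
So ω* = 2/1.020667 = 1.95950 (Young).
At ω = 1.95950 every |λ(B_ω)| = ω−1, so ρ_SOR = 0.95950.

ω* = 1.95950, ρ_SOR = 0.95950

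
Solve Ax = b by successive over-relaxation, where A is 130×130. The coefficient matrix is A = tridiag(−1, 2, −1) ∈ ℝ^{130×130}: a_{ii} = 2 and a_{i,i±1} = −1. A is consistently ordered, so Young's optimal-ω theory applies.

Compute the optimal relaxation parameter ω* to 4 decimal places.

ω* = 1.9532

n=130: λ(B_J) = 1 − λ(A)/2 = cos(kπ/131); k=1 gives ρ_J = 0.9997.
√(1 − cos²(π/131)) = sin(π/131) ≈ 0.02398.
Then 2/(1+√(1−ρ_J²)) = 2/(1+0.02398); ω* = 2/1.02398 = 1.9532.
Hence ρ(B_{ω*}) = 1.9532 − 1 = 0.9532.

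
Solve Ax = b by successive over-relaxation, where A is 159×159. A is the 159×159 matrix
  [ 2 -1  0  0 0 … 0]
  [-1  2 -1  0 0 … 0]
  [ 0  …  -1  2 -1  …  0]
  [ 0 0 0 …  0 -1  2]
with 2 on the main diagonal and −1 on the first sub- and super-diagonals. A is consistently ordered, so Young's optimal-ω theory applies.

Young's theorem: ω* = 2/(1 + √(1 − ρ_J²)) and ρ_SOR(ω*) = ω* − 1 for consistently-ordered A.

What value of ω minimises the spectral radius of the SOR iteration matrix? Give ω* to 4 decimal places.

ω* = 1.9615

spectrum of D⁻¹(L+U) = {cos(kπ/160) : 1≤k≤159}; ρ_J = cos(π/160) = 0.9998.
√(1 − cos²(π/160)) = sin(π/160) ≈ 0.01963.
[ω*] 2 ÷ (1 + 0.01963) = 2 ÷ 1.01963 = 1.9615.
At ω = 1.9615 every |λ(B_ω)| = ω−1, so ρ_SOR = 0.9615.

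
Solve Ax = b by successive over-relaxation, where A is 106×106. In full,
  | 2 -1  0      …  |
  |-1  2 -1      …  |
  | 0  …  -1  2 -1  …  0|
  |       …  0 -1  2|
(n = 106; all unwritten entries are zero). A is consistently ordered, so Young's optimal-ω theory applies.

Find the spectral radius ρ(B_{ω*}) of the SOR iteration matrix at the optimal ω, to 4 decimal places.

ρ_SOR = 0.9430

spectrum of D⁻¹(L+U) = {cos(kπ/107) : 1≤k≤106}; ρ_J = cos(π/107) = 0.9996.
root = sin(π/107) = 0.02936  (since 1−cos² = sin²).
ω* = 2/(1 + 0.02936) = 2/1.02936 = 1.9430.
[ρ_SOR] ω* − 1 = 0.9430.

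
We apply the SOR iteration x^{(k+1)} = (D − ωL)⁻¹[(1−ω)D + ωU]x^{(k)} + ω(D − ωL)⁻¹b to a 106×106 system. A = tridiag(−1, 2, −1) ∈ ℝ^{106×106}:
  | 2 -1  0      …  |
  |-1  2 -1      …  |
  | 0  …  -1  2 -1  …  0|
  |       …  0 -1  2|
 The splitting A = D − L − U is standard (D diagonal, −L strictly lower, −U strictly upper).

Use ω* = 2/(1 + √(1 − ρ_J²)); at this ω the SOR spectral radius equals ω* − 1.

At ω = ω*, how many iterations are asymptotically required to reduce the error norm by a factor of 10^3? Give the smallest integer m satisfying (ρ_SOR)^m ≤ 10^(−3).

B_J for the 106×106 system has eigenvalues cos(kπ/107); ρ_J = cos(π/107) = 0.9995690.
1 − cos²(π/107) = sin²(π/107) ⇒ √(1−ρ_J²) = sin(π/107) = 0.0293565.
Then 2/(1+√(1−ρ_J²)) = 2/(1+0.0293565); ω* = 2/1.0293565 = 1.9429615.
Hence ρ(B_{ω*}) = 1.9429615 − 1 = 0.9429615.
m ≥ 3·ln10 / (−ln 0.9429615) = 117.619; smallest integer m = 118.

m = 118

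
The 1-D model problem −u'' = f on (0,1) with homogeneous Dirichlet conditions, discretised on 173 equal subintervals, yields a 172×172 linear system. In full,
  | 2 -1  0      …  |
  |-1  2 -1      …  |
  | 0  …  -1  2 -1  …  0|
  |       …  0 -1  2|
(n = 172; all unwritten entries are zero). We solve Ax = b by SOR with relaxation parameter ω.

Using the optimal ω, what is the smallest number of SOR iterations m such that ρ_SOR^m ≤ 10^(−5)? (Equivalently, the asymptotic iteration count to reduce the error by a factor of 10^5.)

[ρ_J] n=172: ρ(B_J) = cos(π/(n+1)) = cos(π/173) = 0.9998351.
root = sin(π/173) = 0.0181585  (since 1−cos² = sin²).
ω* = 2 / (1 + 0.0181585) = 2 / 1.0181585 ≈ 1.9643307.
ρ(B_{ω*}) = ω*−1 = 0.9643307
For 5 digits: m = 5·ln10 / (−ln 0.9643307) = 11.5129/0.036321 = 316.976; round up → m = 317.

m = 317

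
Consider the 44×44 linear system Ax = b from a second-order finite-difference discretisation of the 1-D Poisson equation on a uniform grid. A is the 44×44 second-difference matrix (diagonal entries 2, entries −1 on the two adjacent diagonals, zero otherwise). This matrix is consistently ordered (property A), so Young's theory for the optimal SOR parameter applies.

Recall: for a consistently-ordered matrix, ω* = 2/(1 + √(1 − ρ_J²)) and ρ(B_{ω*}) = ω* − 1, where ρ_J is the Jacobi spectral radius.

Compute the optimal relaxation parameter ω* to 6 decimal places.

ω* = 1.869584

B_J for the 44×44 system has eigenvalues cos(kπ/45); ρ_J = cos(π/45) = 0.997564.
√(1−ρ_J²) simplifies to sin(π/45) = 0.0697565.
Young: ω* = 2/(1+√(1−ρ_J²)) = 2/(1+0.0697565) = 2/1.0697565 = 1.869584.
ρ(B_{ω*}) = ω*−1 = 0.869584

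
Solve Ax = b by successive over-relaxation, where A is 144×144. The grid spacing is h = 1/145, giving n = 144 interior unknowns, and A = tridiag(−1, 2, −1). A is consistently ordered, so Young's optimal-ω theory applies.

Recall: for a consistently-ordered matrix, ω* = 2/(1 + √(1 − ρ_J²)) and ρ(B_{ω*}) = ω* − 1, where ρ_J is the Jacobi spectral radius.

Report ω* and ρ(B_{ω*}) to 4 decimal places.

With n=144, ρ(Jacobi) = cos(π/145) = 0.9998.
√(1 − cos²(π/145)) = sin(π/145) ≈ 0.02166.
Young: ω* = 2/(1+√(1−ρ_J²)) = 2/(1+0.02166) = 2/1.02166 = 1.9576.
and ρ(B_{ω*}) = 1.9576 − 1 = 0.9576.

ω* = 1.9576, ρ_SOR = 0.9576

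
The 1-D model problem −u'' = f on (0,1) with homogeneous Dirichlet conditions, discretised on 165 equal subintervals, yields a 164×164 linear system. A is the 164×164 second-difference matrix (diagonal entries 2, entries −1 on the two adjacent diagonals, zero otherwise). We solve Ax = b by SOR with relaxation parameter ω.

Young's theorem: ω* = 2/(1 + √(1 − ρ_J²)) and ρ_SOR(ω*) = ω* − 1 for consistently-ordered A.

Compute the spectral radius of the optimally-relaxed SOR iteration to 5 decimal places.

ρ_SOR = 0.96263

With n=164, ρ(Jacobi) = cos(π/165) = 0.99982.
√(1−ρ_J²) = |sin(π/165)| = 0.019039
So ω* = 2/1.019039 = 1.96263 (Young).
[ρ_SOR] ω* − 1 = 0.96263.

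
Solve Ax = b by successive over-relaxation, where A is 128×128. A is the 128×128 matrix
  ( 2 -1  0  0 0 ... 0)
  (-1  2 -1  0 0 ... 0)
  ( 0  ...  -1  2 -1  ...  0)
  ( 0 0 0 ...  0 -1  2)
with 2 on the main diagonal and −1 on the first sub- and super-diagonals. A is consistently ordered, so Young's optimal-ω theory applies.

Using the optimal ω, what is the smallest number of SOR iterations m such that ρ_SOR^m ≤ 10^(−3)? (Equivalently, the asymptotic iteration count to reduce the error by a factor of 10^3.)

m = 142

With n=128, ρ(Jacobi) = cos(π/129) = 0.9997035.
root = sin(π/129) = 0.0243510  (since 1−cos² = sin²).
Young: ω* = 2/(1+√(1−ρ_J²)) = 2/(1+0.0243510) = 2/1.0243510 = 1.9524558.
ρ_SOR = ω* − 1 ≈ 0.9524558.
ρ_SOR^m ≤ 10^(−3) ⇔ m ≥ 3·ln10/(−ln 0.9524558) = 6.90776/0.0487116 = 141.809; m = ⌈141.809⌉ = 142.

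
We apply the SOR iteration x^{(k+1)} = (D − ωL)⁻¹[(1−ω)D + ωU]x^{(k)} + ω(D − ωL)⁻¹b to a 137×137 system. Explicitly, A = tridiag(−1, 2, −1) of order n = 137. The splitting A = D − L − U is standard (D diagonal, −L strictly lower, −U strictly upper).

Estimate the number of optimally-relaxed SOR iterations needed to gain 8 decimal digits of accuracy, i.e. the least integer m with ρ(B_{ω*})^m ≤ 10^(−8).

½·tridiag(1,0,1) at n=137: λ_k = cos(kπ/138); max |λ| at k=1 ⇒ ρ_J = cos(π/138) ≈ 0.9997409.
√(1−ρ_J²) simplifies to sin(π/138) = 0.0227632.
ω* = 2/(1+0.0227632) = 1.9554869
Hence ρ(B_{ω*}) = 1.9554869 − 1 = 0.9554869.
8·ln10 = 18.4207; −ln(0.9554869) = 0.0455342; m = ⌈18.4207/0.0455342⌉ = ⌈404.546⌉ = 405.

m = 405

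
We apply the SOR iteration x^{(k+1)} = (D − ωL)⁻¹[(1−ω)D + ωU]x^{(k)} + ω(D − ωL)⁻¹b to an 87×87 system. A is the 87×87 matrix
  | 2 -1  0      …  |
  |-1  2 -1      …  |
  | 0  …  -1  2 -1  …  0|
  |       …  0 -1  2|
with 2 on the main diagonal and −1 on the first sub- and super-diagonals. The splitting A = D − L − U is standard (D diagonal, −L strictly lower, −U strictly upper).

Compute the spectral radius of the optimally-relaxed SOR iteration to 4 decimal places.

B_J for the 87×87 system has eigenvalues cos(kπ/88); ρ_J = cos(π/88) = 0.9994.
root = sin(π/88) = 0.03569  (since 1−cos² = sin²).
So ω* = 2/1.03569 = 1.9311 (Young).
ρ(B_{ω*}) = ω*−1 = 0.9311

ρ_SOR = 0.9311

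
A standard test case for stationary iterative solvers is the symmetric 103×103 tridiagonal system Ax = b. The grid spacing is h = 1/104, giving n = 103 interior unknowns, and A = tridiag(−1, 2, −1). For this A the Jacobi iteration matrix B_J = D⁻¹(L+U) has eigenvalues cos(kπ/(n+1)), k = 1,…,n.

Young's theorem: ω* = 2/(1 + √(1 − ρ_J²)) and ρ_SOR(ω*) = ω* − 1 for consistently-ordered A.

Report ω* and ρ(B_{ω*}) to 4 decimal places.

ω* = 1.9414, ρ_SOR = 0.9414

[ρ_J] n=103: ρ(B_J) = cos(π/(n+1)) = cos(π/104) = 0.9995.
1 − cos²(π/104) = sin²(π/104) ⇒ √(1−ρ_J²) = sin(π/104) = 0.03020.
Then 2/(1+√(1−ρ_J²)) = 2/(1+0.03020); ω* = 2/1.03020 = 1.9414.
and ρ(B_{ω*}) = 1.9414 − 1 = 0.9414.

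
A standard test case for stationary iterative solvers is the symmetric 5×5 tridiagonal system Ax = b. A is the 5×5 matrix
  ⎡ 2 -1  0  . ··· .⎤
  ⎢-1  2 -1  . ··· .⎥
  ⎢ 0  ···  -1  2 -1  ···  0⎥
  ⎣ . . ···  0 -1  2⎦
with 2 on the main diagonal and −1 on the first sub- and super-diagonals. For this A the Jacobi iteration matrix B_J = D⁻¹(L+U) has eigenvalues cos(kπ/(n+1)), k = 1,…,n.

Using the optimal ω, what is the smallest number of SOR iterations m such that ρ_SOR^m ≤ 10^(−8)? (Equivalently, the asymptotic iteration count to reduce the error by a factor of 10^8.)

ρ_J = max_k |cos(kπ/6)| = cos(π/6) = 0.8660254
√(1 − cos²(π/6)) = sin(π/6) ≈ 0.5000000.
ω* = 2/(1 + 0.5000000) = 2/1.5000000 = 1.3333333.
At ω = 1.3333333 every |λ(B_ω)| = ω−1, so ρ_SOR = 0.3333333.
For 8 digits: m = 8·ln10 / (−ln 0.3333333) = 18.4207/1.09861 = 16.767; round up → m = 17.

m = 17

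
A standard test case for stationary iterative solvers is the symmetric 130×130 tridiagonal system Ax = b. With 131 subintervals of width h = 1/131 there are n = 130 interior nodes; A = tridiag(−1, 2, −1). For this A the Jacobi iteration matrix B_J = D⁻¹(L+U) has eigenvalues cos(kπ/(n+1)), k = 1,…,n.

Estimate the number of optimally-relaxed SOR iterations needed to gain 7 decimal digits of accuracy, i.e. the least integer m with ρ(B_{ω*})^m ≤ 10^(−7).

m = 337

B_J for the 130×130 system has eigenvalues cos(kπ/131); ρ_J = cos(π/131) = 0.9997125.
1 − cos²(π/131) = sin²(π/131) ⇒ √(1−ρ_J²) = sin(π/131) = 0.0239793.
ω* = 2 / (1 + 0.0239793) = 2 / 1.0239793 ≈ 1.9531645.
ρ_SOR = ω* − 1 ≈ 0.9531645.
m ≥ 7·ln10 / (−ln 0.9531645) = 336.019; smallest integer m = 337.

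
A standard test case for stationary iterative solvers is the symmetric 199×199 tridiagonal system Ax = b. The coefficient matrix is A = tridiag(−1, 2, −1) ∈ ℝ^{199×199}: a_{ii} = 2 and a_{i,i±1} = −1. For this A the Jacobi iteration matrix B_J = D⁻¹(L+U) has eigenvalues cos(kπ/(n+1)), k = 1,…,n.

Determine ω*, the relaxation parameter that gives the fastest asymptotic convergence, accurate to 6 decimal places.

½·tridiag(1,0,1) at n=199: λ_k = cos(kπ/200); max |λ| at k=1 ⇒ ρ_J = cos(π/200) ≈ 0.999877.
√(1−ρ_J²) = |sin(π/200)| = 0.0157073
ω* = 2/(1 + 0.0157073) = 2/1.0157073 = 1.969071.
and ρ(B_{ω*}) = 1.969071 − 1 = 0.969071.

ω* = 1.969071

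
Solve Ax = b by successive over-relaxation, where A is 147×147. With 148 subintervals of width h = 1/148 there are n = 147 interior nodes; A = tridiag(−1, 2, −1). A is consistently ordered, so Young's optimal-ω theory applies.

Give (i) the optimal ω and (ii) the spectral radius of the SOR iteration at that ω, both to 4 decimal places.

With n=147, ρ(Jacobi) = cos(π/148) = 0.9998.
√(1−ρ_J²) = |sin(π/148)| = 0.02123
ω* = 2/(1 + 0.02123) = 2/1.02123 = 1.9584.
At ω = 1.9584 every |λ(B_ω)| = ω−1, so ρ_SOR = 0.9584.

ω* = 1.9584, ρ_SOR = 0.9584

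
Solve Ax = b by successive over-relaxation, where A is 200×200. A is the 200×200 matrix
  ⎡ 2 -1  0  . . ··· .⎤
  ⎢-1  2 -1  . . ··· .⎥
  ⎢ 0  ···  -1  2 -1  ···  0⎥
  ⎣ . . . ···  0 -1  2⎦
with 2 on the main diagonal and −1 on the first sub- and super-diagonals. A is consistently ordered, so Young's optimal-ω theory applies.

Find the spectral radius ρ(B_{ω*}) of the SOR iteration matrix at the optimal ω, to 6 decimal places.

ρ_SOR = 0.969223

n=200: λ(B_J) = 1 − λ(A)/2 = cos(kπ/201); k=1 gives ρ_J = 0.999878.
√(1−ρ_J²) simplifies to sin(π/201) = 0.0156292.
So ω* = 2/1.0156292 = 1.969223 (Young).
and ρ(B_{ω*}) = 1.969223 − 1 = 0.969223.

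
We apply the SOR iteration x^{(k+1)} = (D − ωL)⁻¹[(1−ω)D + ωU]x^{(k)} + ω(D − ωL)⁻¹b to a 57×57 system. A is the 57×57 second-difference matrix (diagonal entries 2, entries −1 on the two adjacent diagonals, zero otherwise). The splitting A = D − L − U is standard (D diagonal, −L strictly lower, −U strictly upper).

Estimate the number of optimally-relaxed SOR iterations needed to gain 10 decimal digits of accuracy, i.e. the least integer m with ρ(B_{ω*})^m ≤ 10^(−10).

ρ_J = max_k |cos(kπ/58)| = cos(π/58) = 0.9985334
√(1−ρ_J²) simplifies to sin(π/58) = 0.0541389.
[ω*] 2 ÷ (1 + 0.0541389) = 2 ÷ 1.0541389 = 1.8972832.
[ρ_SOR] ω* − 1 = 0.8972832.
(0.8972832)^m ≤ 10^{−10}  ⇒  m·ln(0.8972832) ≤ −10·ln10  ⇒  m ≥ 212.447  ⇒  m = 213

m = 213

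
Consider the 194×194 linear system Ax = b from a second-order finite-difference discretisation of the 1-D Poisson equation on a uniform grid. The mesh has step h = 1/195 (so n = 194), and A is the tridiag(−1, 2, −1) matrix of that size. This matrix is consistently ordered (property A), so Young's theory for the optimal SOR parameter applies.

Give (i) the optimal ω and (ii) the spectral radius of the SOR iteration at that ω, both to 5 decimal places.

ω* = 1.96829, ρ_SOR = 0.96829

With n=194, ρ(Jacobi) = cos(π/195) = 0.99987.
root = sin(π/195) = 0.016110  (since 1−cos² = sin²).
[ω*] 2 ÷ (1 + 0.016110) = 2 ÷ 1.016110 = 1.96829.
and ρ(B_{ω*}) = 1.96829 − 1 = 0.96829.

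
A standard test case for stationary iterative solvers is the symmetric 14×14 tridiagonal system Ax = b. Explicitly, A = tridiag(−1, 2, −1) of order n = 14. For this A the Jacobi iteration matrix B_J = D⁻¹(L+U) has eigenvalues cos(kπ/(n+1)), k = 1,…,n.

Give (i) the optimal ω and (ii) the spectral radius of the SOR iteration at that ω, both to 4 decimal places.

B_J for the 14×14 system has eigenvalues cos(kπ/15); ρ_J = cos(π/15) = 0.9781.
√(1 − cos²(π/15)) = sin(π/15) ≈ 0.20791.
[ω*] 2 ÷ (1 + 0.20791) = 2 ÷ 1.20791 = 1.6558.
Hence ρ(B_{ω*}) = 1.6558 − 1 = 0.6558.

ω* = 1.6558, ρ_SOR = 0.6558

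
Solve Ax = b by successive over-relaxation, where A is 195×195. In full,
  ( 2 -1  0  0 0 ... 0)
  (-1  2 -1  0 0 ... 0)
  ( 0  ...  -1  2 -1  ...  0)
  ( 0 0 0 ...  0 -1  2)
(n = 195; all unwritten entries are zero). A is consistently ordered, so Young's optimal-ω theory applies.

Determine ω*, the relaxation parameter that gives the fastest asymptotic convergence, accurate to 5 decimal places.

spectrum of D⁻¹(L+U) = {cos(kπ/196) : 1≤k≤195}; ρ_J = cos(π/196) = 0.99987.
root = sin(π/196) = 0.016028  (since 1−cos² = sin²).
So ω* = 2/1.016028 = 1.96845 (Young).
ρ_SOR = ω* − 1 ≈ 0.96845.

ω* = 1.96845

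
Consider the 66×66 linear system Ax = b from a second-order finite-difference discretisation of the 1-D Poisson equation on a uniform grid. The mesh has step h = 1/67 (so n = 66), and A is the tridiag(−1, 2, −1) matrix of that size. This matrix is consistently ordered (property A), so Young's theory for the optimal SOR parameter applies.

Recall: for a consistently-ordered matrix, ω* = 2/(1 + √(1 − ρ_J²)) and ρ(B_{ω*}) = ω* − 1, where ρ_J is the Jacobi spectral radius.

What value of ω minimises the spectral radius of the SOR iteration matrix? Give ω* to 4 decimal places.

ω* = 1.9105

n=66: λ(B_J) = 1 − λ(A)/2 = cos(kπ/67); k=1 gives ρ_J = 0.9989.
√(1−ρ_J²) simplifies to sin(π/67) = 0.04687.
ω* = 2/(1 + 0.04687) = 2/1.04687 = 1.9105.
Hence ρ(B_{ω*}) = 1.9105 − 1 = 0.9105.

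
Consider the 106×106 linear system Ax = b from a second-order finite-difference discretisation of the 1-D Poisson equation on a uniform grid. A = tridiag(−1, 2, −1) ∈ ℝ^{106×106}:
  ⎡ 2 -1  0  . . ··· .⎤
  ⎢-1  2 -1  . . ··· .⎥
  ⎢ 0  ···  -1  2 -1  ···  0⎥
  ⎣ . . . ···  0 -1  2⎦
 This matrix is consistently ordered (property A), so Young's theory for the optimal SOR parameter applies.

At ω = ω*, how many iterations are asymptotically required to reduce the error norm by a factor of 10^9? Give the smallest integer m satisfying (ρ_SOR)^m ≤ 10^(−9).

m = 353

ρ_J = max_k |cos(kπ/107)| = cos(π/107) = 0.9995690
1 − cos²(π/107) = sin²(π/107) ⇒ √(1−ρ_J²) = sin(π/107) = 0.0293565.
Young: ω* = 2/(1+√(1−ρ_J²)) = 2/(1+0.0293565) = 2/1.0293565 = 1.9429615.
[ρ_SOR] ω* − 1 = 0.9429615.
m ≥ 9·ln10 / (−ln 0.9429615) = 352.858; smallest integer m = 353.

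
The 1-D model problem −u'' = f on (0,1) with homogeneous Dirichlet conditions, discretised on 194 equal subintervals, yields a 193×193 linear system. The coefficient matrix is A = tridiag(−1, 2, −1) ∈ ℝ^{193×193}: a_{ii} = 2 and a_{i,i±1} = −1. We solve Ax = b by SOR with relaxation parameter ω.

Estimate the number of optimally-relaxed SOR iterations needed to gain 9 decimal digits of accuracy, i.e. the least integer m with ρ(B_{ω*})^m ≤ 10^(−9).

m = 640

With n=193, ρ(Jacobi) = cos(π/194) = 0.9998689.
√(1−ρ_J²) simplifies to sin(π/194) = 0.0161931.
Young: ω* = 2/(1+√(1−ρ_J²)) = 2/(1+0.0161931) = 2/1.0161931 = 1.9681299.
and ρ(B_{ω*}) = 1.9681299 − 1 = 0.9681299.
ρ_SOR^m ≤ 10^(−9) ⇔ m ≥ 9·ln10/(−ln 0.9681299) = 20.7233/0.032389 = 639.825; m = ⌈639.825⌉ = 640.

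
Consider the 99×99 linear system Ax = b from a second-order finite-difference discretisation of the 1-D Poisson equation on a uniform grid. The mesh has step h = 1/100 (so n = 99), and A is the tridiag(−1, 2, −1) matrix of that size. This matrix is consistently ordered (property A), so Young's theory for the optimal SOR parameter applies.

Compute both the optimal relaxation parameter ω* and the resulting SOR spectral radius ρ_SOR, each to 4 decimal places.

spectrum of D⁻¹(L+U) = {cos(kπ/100) : 1≤k≤99}; ρ_J = cos(π/100) = 0.9995.
root = sin(π/100) = 0.03141  (since 1−cos² = sin²).
So ω* = 2/1.03141 = 1.9391 (Young).
Hence ρ(B_{ω*}) = 1.9391 − 1 = 0.9391.

ω* = 1.9391, ρ_SOR = 0.9391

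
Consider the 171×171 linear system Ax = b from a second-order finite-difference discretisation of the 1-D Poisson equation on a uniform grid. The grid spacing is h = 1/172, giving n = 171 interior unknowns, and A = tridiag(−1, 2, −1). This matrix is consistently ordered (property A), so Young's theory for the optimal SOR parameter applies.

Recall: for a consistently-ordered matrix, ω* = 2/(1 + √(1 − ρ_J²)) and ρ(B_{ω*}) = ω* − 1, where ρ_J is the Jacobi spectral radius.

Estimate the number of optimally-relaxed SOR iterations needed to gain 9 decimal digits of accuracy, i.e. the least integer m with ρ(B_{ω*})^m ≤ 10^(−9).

m = 568

½·tridiag(1,0,1) at n=171: λ_k = cos(kπ/172); max |λ| at k=1 ⇒ ρ_J = cos(π/172) ≈ 0.9998332.
√(1−ρ_J²) = |sin(π/172)| = 0.0182641
[ω*] 2 ÷ (1 + 0.0182641) = 2 ÷ 1.0182641 = 1.9641270.
At ω = 1.9641270 every |λ(B_ω)| = ω−1, so ρ_SOR = 0.9641270.
m ≥ 9·ln10 / (−ln 0.9641270) = 567.260; smallest integer m = 568.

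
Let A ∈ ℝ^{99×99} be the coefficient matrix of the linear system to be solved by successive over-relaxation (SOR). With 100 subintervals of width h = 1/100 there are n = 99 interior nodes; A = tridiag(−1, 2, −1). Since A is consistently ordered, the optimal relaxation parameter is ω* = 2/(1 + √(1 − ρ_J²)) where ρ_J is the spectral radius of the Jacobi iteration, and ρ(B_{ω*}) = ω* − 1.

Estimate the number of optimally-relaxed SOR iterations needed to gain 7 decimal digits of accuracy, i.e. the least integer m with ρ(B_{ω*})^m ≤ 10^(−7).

m = 257

ρ_J = max_k |cos(kπ/100)| = cos(π/100) = 0.9995066
√(1−ρ_J²) = |sin(π/100)| = 0.0314108
So ω* = 2/1.0314108 = 1.9390916 (Young).
ρ(B_{ω*}) = ω*−1 = 0.9390916
7·ln10 = 16.1181; −ln(0.9390916) = 0.0628423; m = ⌈16.1181/0.0628423⌉ = ⌈256.485⌉ = 257.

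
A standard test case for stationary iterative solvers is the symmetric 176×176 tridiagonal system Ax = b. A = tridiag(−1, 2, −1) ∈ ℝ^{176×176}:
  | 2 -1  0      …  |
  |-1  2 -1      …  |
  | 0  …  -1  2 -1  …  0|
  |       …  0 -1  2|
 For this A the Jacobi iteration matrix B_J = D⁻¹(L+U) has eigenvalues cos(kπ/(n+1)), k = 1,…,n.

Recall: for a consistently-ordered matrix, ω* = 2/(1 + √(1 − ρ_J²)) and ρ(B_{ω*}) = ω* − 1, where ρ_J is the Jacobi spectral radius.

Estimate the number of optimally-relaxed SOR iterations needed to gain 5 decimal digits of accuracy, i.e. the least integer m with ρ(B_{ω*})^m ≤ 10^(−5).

m = 325

With n=176, ρ(Jacobi) = cos(π/177) = 0.9998425.
√(1−ρ_J²) simplifies to sin(π/177) = 0.0177482.
So ω* = 2/1.0177482 = 1.9651226 (Young).
[ρ_SOR] ω* − 1 = 0.9651226.
Need (0.9651226)^m ≤ 10^(−5): m ≥ 5·ln10/|ln 0.9651226| = 11.5129/0.0355001 = 324.306 ⇒ m = 325.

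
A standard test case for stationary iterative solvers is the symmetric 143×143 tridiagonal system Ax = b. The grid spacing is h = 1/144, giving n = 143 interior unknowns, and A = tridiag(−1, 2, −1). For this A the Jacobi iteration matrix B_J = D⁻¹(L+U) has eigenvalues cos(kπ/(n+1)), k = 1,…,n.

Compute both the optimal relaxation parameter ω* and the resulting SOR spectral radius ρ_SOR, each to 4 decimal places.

ω* = 1.9573, ρ_SOR = 0.9573

B_J for the 143×143 system has eigenvalues cos(kπ/144); ρ_J = cos(π/144) = 0.9998.
√(1−ρ_J²) simplifies to sin(π/144) = 0.02181.
Then 2/(1+√(1−ρ_J²)) = 2/(1+0.02181); ω* = 2/1.02181 = 1.9573.
Hence ρ(B_{ω*}) = 1.9573 − 1 = 0.9573.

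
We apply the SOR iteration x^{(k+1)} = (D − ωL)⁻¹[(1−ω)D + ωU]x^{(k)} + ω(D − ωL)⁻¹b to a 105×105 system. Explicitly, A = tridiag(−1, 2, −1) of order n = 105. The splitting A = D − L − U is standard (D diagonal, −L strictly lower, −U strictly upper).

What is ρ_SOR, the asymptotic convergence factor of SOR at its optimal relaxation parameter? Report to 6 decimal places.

ρ_SOR = 0.942439

B_J for the 105×105 system has eigenvalues cos(kπ/106); ρ_J = cos(π/106) = 0.999561.
√(1 − cos²(π/106)) = sin(π/106) ≈ 0.0296333.
ω* = 2/(1 + 0.0296333) = 2/1.0296333 = 1.942439.
ρ_SOR = ω* − 1 = 1.942439 − 1 = 0.942439.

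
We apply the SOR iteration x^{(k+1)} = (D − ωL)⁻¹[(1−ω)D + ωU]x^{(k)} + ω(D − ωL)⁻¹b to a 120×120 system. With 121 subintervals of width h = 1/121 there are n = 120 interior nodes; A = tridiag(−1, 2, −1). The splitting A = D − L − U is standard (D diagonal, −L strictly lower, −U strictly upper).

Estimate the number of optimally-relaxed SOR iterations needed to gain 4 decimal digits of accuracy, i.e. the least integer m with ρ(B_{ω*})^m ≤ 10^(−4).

spectrum of D⁻¹(L+U) = {cos(kπ/121) : 1≤k≤120}; ρ_J = cos(π/121) = 0.9996630.
√(1−ρ_J²) = |sin(π/121)| = 0.0259607
So ω* = 2/1.0259607 = 1.9493924 (Young).
ρ_SOR = ω* − 1 ≈ 0.9493924.
Need (0.9493924)^m ≤ 10^(−4): m ≥ 4·ln10/|ln 0.9493924| = 9.21034/0.0519331 = 177.350 ⇒ m = 178.

m = 178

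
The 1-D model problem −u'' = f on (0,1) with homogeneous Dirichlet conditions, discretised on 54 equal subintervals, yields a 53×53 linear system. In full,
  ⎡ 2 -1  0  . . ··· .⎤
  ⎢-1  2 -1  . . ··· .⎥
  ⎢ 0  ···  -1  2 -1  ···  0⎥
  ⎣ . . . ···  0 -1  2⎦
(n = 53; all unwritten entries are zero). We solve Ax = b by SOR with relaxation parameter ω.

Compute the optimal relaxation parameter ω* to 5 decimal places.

n=53: λ(B_J) = 1 − λ(A)/2 = cos(kπ/54); k=1 gives ρ_J = 0.99831.
√(1−ρ_J²) = |sin(π/54)| = 0.058145
[ω*] 2 ÷ (1 + 0.058145) = 2 ÷ 1.058145 = 1.89010.
and ρ(B_{ω*}) = 1.89010 − 1 = 0.89010.

ω* = 1.89010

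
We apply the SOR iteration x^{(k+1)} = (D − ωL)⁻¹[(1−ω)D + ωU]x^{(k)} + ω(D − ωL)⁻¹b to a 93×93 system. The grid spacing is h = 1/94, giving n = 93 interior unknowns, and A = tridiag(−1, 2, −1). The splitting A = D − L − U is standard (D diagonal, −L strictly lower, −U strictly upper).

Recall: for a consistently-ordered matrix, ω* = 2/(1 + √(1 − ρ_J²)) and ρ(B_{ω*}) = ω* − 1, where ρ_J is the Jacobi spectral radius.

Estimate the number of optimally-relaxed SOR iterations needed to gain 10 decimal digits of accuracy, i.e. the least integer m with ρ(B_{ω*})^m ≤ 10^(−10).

ρ_J = max_k |cos(kπ/94)| = cos(π/94) = 0.9994416
1 − cos²(π/94) = sin²(π/94) ⇒ √(1−ρ_J²) = sin(π/94) = 0.0334150.
ω* = 2 / (1 + 0.0334150) = 2 / 1.0334150 ≈ 1.9353309.
At ω = 1.9353309 every |λ(B_ω)| = ω−1, so ρ_SOR = 0.9353309.
For 10 digits: m = 10·ln10 / (−ln 0.9353309) = 23.0259/0.0668549 = 344.416; round up → m = 345.

m = 345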